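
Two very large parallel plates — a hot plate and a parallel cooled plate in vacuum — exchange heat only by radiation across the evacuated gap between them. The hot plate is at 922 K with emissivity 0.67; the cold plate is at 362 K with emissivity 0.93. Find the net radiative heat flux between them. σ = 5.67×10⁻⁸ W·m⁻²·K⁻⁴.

q ≈ 25500 W/m²

For two infinite grey parallel plates, q = σ(T₁⁴ − T₂⁴)/(1/ε₁ + 1/ε₂ − 1).
T₁⁴ − T₂⁴ = 7.226×10¹¹ − 1.717×10¹⁰ = 7.055×10¹¹ K⁴.
1/ε₁ + 1/ε₂ − 1 = 1.493 + 1.075 − 1 = 1.568.
q = 5.67×10⁻⁸ × 7.055×10¹¹ / 1.568.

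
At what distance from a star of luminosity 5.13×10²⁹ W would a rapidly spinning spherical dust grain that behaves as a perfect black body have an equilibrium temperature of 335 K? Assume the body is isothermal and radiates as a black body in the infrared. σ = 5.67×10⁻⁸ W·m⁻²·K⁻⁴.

d ≈ 3.78×10¹² m

For an isothermal black-emitting sphere, (1−a)S·πr² = σ·4πr²·T⁴ ⇒ S = 4σT⁴/(1−a).
S = 4·5.67×10⁻⁸·(335)⁴/1.00 = 2856 W/m².
Flux falls as S = L/(4πd²), so d = √(L/(4πS)) = √(5.13×10²⁹/(4π·2856)).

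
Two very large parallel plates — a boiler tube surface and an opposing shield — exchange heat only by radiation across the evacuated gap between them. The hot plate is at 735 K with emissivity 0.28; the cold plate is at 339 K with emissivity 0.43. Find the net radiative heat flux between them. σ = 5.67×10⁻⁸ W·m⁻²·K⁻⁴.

For two infinite grey parallel plates, q = σ(T₁⁴ − T₂⁴)/(1/ε₁ + 1/ε₂ − 1).
T₁⁴ − T₂⁴ = 2.918×10¹¹ − 1.321×10¹⁰ = 2.786×10¹¹ K⁴.
1/ε₁ + 1/ε₂ − 1 = 3.571 + 2.326 − 1 = 4.897.
q = 5.67×10⁻⁸ × 2.786×10¹¹ / 4.897.

q ≈ 3230 W/m²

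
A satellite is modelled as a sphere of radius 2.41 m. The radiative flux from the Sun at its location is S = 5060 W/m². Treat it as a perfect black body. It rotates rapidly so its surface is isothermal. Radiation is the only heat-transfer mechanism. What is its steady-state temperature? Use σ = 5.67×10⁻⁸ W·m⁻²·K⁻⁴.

At equilibrium, absorbed power = emitted power.
Absorbing cross-section = πr² = 18.25 m²; emitting surface = 4πr² = 72.99 m² (ratio 4).
S·A_cross = εσ·A_surf·T⁴  ⇒  T⁴ = S/(4σ).
T⁴ = 1.00·5060/(4·5.67×10⁻⁸) = 2.231×10¹⁰ K⁴.
T = (2.231×10¹⁰)^(1/4).

T ≈ 386 K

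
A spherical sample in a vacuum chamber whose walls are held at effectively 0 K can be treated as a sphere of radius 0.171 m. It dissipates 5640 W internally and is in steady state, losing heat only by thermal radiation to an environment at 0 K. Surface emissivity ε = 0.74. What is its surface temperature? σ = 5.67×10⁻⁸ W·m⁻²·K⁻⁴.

Steady state: internal power = radiated power, P = εσA T⁴.
Radiating area A = 4πr² = 0.3675 m².
T⁴ = P/(εσA) = 5640/(0.74·5.67×10⁻⁸·0.3675) = 3.658×10¹¹ K⁴.
T = (3.658×10¹¹)^(1/4).

T ≈ 778 K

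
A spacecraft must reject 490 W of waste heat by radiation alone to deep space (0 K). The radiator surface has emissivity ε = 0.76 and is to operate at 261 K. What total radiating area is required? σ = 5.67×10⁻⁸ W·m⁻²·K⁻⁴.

A ≈ 2.45 m²

P = εσA T⁴ ⇒ A = P/(εσT⁴).
T⁴ = 4.640×10⁹ K⁴.
A = 490/(0.76 × 5.67×10⁻⁸ × 4.640×10⁹).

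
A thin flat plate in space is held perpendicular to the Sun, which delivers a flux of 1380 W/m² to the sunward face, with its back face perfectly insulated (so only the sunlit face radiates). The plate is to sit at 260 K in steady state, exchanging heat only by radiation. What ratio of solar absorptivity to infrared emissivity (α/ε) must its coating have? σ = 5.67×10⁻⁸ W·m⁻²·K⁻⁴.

Balance: αS·A = εσ·1A·T⁴ ⇒ α/ε = σT⁴/S.
α/ε = 5.67×10⁻⁸·(260)⁴/1380 = 5.67×10⁻⁸·4.570×10⁹/1380.

α/ε ≈ 0.188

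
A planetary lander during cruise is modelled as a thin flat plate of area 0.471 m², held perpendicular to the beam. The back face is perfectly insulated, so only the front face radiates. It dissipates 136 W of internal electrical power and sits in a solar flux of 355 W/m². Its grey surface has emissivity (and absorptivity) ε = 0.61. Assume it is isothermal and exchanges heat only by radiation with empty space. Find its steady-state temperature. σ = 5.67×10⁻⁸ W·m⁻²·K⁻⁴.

T ≈ 348 K

At steady state, absorbed solar power + internal power = radiated power.
Absorbed: α·S·A_cross = 0.61·355·0.4710 = 102.0 W (cross-section A).
Total input = 102.0 + 136 = 238.0 W.
Radiated: εσ·A_surf·T⁴ with A_surf = A = 0.4710 m².
T⁴ = 238.0/(0.61·5.67×10⁻⁸·0.4710) = 1.461×10¹⁰ K⁴.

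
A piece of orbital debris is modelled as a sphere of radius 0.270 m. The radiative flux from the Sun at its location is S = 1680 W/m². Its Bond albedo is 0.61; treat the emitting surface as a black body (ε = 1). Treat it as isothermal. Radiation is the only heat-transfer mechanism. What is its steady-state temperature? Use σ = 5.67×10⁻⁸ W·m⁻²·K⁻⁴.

At equilibrium, absorbed power = emitted power.
Absorbing cross-section = πr² = 0.2290 m²; emitting surface = 4πr² = 0.9161 m² (ratio 4).
(1−a)S·A_cross = εσ·A_surf·T⁴  ⇒  T⁴ = (1−a)S/(4σ).
T⁴ = 0.390·1680/(4·5.67×10⁻⁸) = 2.889×10⁹ K⁴.
T = (2.889×10⁹)^(1/4).

T ≈ 232 K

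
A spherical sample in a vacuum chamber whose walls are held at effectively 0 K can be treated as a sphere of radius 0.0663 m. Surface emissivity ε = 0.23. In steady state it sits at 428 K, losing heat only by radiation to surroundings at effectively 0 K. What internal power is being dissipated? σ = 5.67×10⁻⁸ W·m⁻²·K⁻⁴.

P ≈ 24.2 W

Steady state: P = εσA T⁴.
A = 4πr² = 0.05524 m²; T⁴ = (428)⁴ = 3.356×10¹⁰ K⁴.
P = 0.23 × 5.67×10⁻⁸ × 0.05524 × 3.356×10¹⁰.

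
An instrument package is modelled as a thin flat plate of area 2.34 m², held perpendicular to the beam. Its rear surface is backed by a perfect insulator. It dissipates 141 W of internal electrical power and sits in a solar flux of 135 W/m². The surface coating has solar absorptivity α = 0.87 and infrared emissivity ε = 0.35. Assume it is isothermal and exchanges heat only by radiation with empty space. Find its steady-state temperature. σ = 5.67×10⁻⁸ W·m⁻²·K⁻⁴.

At steady state, absorbed solar power + internal power = radiated power.
Absorbed: α·S·A_cross = 0.87·135·2.340 = 274.8 W (cross-section A).
Total input = 274.8 + 141 = 415.8 W.
Radiated: εσ·A_surf·T⁴ with A_surf = A = 2.340 m².
T⁴ = 415.8/(0.35·5.67×10⁻⁸·2.340) = 8.955×10⁹ K⁴.

T ≈ 308 K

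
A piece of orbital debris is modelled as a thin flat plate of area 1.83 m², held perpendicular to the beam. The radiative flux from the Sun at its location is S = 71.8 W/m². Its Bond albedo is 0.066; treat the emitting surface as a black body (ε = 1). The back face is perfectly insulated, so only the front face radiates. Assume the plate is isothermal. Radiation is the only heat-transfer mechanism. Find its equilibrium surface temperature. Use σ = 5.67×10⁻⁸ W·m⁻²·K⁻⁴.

At equilibrium, absorbed power = emitted power.
Absorbing cross-section = A = 1.830 m²; emitting surface = A = 1.830 m² (ratio 1).
(1−a)S·A_cross = εσ·A_surf·T⁴  ⇒  T⁴ = (1−a)S/(1σ).
T⁴ = 0.934·71.8/(1·5.67×10⁻⁸) = 1.183×10⁹ K⁴.
T = (1.183×10⁹)^(1/4).

T ≈ 185 K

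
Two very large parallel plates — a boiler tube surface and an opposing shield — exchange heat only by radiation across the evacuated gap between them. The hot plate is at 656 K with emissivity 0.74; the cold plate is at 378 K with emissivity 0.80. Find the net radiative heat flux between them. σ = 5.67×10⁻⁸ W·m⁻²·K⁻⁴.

For two infinite grey parallel plates, q = σ(T₁⁴ − T₂⁴)/(1/ε₁ + 1/ε₂ − 1).
T₁⁴ − T₂⁴ = 1.852×10¹¹ − 2.042×10¹⁰ = 1.648×10¹¹ K⁴.
1/ε₁ + 1/ε₂ − 1 = 1.351 + 1.250 − 1 = 1.601.
q = 5.67×10⁻⁸ × 1.648×10¹¹ / 1.601.

q ≈ 5830 W/m²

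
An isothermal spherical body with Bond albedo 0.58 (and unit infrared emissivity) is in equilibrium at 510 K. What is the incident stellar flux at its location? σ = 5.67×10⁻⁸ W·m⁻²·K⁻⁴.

S ≈ 36500 W/m²

(1−a)S·πr² = σ·4πr²·T⁴ ⇒ S = 4σT⁴/(1−a).
S = 4·5.67×10⁻⁸·6.765×10¹⁰/0.420.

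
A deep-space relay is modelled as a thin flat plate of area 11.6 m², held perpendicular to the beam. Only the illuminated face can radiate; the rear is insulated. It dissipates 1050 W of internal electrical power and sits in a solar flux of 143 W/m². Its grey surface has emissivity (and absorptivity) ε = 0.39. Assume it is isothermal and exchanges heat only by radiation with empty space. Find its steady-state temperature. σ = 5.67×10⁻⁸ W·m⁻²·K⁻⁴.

T ≈ 285 K

At steady state, absorbed solar power + internal power = radiated power.
Absorbed: α·S·A_cross = 0.39·143·11.60 = 646.9 W (cross-section A).
Total input = 646.9 + 1050 = 1697 W.
Radiated: εσ·A_surf·T⁴ with A_surf = A = 11.60 m².
T⁴ = 1697/(0.39·5.67×10⁻⁸·11.60) = 6.615×10⁹ K⁴.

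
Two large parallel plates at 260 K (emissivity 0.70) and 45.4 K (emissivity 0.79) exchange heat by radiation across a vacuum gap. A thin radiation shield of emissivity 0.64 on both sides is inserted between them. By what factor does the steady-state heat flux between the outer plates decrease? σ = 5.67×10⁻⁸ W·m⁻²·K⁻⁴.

Without shield: q₀ = σΔ(T⁴)/(1/ε₁+1/ε₂−1) with denominator 1.694.
With shield the two gaps are in series; the resistances add: (1/ε₁+1/ε_s−1)+(1/ε_s+1/ε₂−1) = 1.991+1.828 = 3.819.
Heat-flux ratio q₀/q = 3.819/1.694.

factor ≈ 2.25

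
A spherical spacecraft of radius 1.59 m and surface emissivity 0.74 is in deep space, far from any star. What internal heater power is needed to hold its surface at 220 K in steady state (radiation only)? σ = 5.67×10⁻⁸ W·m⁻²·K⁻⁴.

P ≈ 3120 W

P = εσ·4πr²·T⁴.
4πr² = 31.77 m²; T⁴ = 2.343×10⁹ K⁴.
P = 0.74·5.67×10⁻⁸·31.77·2.343×10⁹.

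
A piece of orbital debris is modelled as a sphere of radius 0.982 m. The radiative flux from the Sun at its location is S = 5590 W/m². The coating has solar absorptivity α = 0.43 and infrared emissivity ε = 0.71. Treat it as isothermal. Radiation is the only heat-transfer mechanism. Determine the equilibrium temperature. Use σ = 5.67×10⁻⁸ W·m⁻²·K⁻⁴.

At equilibrium, absorbed power = emitted power.
Absorbing cross-section = πr² = 3.030 m²; emitting surface = 4πr² = 12.12 m² (ratio 4).
αS·A_cross = εσ·A_surf·T⁴  ⇒  T⁴ = αS/(ε·4σ).
T⁴ = 0.430·5590/(0.71·4·5.67×10⁻⁸) = 1.493×10¹⁰ K⁴.
T = (1.493×10¹⁰)^(1/4).

T ≈ 350 K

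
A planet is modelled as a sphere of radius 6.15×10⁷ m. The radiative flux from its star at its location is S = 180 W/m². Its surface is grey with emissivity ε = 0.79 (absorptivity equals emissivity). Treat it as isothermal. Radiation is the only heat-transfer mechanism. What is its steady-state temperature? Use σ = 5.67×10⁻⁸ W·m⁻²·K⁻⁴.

T ≈ 168 K

At equilibrium, absorbed power = emitted power.
Absorbing cross-section = πr² = 1.188×10¹⁶ m²; emitting surface = 4πr² = 4.753×10¹⁶ m² (ratio 4).
εS·A_cross = εσ·A_surf·T⁴  ⇒  T⁴ = S/(4σ)   (ε cancels).
T⁴ = 180/(4·5.67×10⁻⁸) = 7.937×10⁸ K⁴.
T = (7.937×10⁸)^(1/4).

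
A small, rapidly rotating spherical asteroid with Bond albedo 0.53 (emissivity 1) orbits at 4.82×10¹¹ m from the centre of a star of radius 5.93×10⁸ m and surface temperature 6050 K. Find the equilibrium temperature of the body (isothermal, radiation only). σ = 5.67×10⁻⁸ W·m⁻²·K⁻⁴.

The star's surface emits σT_*⁴; at distance d the flux is S = σT_*⁴(R_*/d)².
S = 5.67×10⁻⁸·(6050)⁴·(5.93×10⁸/4.82×10¹¹)² = 115.0 W/m².
For an isothermal sphere T⁴ = (1−a)S/(4σ) = 2.383×10⁸ K⁴.

T ≈ 124 K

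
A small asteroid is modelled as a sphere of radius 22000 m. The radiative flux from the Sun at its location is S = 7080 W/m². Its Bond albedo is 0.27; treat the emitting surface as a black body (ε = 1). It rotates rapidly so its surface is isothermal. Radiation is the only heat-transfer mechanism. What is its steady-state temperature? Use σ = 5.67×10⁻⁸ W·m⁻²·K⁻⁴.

At equilibrium, absorbed power = emitted power.
Absorbing cross-section = πr² = 1.521×10⁹ m²; emitting surface = 4πr² = 6.082×10⁹ m² (ratio 4).
(1−a)S·A_cross = εσ·A_surf·T⁴  ⇒  T⁴ = (1−a)S/(4σ).
T⁴ = 0.730·7080/(4·5.67×10⁻⁸) = 2.279×10¹⁰ K⁴.
T = (2.279×10¹⁰)^(1/4).

T ≈ 389 K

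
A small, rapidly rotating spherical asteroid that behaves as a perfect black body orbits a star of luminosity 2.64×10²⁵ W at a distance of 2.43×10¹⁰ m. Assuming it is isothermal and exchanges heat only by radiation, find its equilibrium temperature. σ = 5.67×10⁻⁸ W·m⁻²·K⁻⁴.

First find the stellar flux at distance d: S = L/(4πd²) = 2.64×10²⁵/(4π·(2.43×10¹⁰)²) = 3558 W/m².
For an isothermal sphere, absorbed (1−a)S·πr² = emitted σ·4πr²·T⁴, so T⁴ = (1−a)S/(4σ).
T⁴ = 1.00·3558/(4·5.67×10⁻⁸) = 1.569×10¹⁰ K⁴.

T ≈ 354 K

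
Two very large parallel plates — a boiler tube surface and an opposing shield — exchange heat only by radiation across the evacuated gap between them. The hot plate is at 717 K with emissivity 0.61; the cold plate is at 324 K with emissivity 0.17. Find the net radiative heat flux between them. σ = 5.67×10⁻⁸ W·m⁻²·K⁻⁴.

For two infinite grey parallel plates, q = σ(T₁⁴ − T₂⁴)/(1/ε₁ + 1/ε₂ − 1).
T₁⁴ − T₂⁴ = 2.643×10¹¹ − 1.102×10¹⁰ = 2.533×10¹¹ K⁴.
1/ε₁ + 1/ε₂ − 1 = 1.639 + 5.882 − 1 = 6.522.
q = 5.67×10⁻⁸ × 2.533×10¹¹ / 6.522.

q ≈ 2200 W/m²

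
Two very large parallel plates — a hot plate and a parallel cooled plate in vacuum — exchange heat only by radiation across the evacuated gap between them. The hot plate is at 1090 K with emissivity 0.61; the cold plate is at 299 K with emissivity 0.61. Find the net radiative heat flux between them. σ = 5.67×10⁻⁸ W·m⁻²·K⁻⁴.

q ≈ 34900 W/m²

For two infinite grey parallel plates, q = σ(T₁⁴ − T₂⁴)/(1/ε₁ + 1/ε₂ − 1).
T₁⁴ − T₂⁴ = 1.412×10¹² − 7.993×10⁹ = 1.404×10¹² K⁴.
1/ε₁ + 1/ε₂ − 1 = 1.639 + 1.639 − 1 = 2.279.
q = 5.67×10⁻⁸ × 1.404×10¹² / 2.279.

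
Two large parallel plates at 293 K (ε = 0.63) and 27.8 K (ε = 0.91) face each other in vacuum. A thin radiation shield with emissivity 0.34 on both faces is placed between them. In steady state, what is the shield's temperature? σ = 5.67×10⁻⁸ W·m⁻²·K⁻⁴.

In steady state the net flux on the hot side equals that on the cold side.
σ(T₁⁴−T_s⁴)/D₁ = σ(T_s⁴−T₂⁴)/D₂, with D₁ = 1/ε₁+1/ε_s−1 = 3.528, D₂ = 1/ε_s+1/ε₂−1 = 3.040.
Solve for T_s⁴: T_s⁴ = (D₂·T₁⁴ + D₁·T₂⁴)/(D₁+D₂) = 3.411×10⁹ K⁴.

T_s ≈ 242 K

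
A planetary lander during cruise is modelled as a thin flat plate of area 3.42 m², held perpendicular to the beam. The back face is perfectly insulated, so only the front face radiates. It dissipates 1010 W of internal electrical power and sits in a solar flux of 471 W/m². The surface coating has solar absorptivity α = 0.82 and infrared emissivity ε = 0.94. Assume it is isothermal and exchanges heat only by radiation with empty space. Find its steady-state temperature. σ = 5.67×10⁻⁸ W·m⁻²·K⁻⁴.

T ≈ 336 K

At steady state, absorbed solar power + internal power = radiated power.
Absorbed: α·S·A_cross = 0.82·471·3.420 = 1321 W (cross-section A).
Total input = 1321 + 1010 = 2331 W.
Radiated: εσ·A_surf·T⁴ with A_surf = A = 3.420 m².
T⁴ = 2331/(0.94·5.67×10⁻⁸·3.420) = 1.279×10¹⁰ K⁴.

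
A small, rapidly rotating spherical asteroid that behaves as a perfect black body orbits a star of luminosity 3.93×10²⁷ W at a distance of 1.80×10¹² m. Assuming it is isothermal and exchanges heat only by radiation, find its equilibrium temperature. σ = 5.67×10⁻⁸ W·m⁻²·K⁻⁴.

T ≈ 144 K

First find the stellar flux at distance d: S = L/(4πd²) = 3.93×10²⁷/(4π·(1.80×10¹²)²) = 96.52 W/m².
For an isothermal sphere, absorbed (1−a)S·πr² = emitted σ·4πr²·T⁴, so T⁴ = (1−a)S/(4σ).
T⁴ = 1.00·96.52/(4·5.67×10⁻⁸) = 4.256×10⁸ K⁴.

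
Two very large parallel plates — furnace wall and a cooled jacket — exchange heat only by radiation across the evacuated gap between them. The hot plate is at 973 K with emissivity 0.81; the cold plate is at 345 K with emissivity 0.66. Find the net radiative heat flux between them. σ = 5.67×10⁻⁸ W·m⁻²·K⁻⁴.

For two infinite grey parallel plates, q = σ(T₁⁴ − T₂⁴)/(1/ε₁ + 1/ε₂ − 1).
T₁⁴ − T₂⁴ = 8.963×10¹¹ − 1.417×10¹⁰ = 8.821×10¹¹ K⁴.
1/ε₁ + 1/ε₂ − 1 = 1.235 + 1.515 − 1 = 1.750.
q = 5.67×10⁻⁸ × 8.821×10¹¹ / 1.750.

q ≈ 28600 W/m²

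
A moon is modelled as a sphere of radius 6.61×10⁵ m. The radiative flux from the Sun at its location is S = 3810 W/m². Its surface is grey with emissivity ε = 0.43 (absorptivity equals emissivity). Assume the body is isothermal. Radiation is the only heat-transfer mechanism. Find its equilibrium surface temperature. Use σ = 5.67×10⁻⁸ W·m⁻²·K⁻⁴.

T ≈ 360 K

At equilibrium, absorbed power = emitted power.
Absorbing cross-section = πr² = 1.373×10¹² m²; emitting surface = 4πr² = 5.491×10¹² m² (ratio 4).
εS·A_cross = εσ·A_surf·T⁴  ⇒  T⁴ = S/(4σ)   (ε cancels).
T⁴ = 3810/(4·5.67×10⁻⁸) = 1.680×10¹⁰ K⁴.
T = (1.680×10¹⁰)^(1/4).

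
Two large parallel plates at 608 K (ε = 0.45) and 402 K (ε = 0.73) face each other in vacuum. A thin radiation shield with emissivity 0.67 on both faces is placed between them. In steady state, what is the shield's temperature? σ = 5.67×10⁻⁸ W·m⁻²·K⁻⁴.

In steady state the net flux on the hot side equals that on the cold side.
σ(T₁⁴−T_s⁴)/D₁ = σ(T_s⁴−T₂⁴)/D₂, with D₁ = 1/ε₁+1/ε_s−1 = 2.715, D₂ = 1/ε_s+1/ε₂−1 = 1.862.
Solve for T_s⁴: T_s⁴ = (D₂·T₁⁴ + D₁·T₂⁴)/(D₁+D₂) = 7.109×10¹⁰ K⁴.

T_s ≈ 516 K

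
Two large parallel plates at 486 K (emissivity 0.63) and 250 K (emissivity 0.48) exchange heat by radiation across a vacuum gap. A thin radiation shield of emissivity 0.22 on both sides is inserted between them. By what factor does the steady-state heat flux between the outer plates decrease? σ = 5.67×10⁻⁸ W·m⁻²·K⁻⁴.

Without shield: q₀ = σΔ(T⁴)/(1/ε₁+1/ε₂−1) with denominator 2.671.
With shield the two gaps are in series; the resistances add: (1/ε₁+1/ε_s−1)+(1/ε_s+1/ε₂−1) = 5.133+5.629 = 10.76.
Heat-flux ratio q₀/q = 10.76/2.671.

factor ≈ 4.03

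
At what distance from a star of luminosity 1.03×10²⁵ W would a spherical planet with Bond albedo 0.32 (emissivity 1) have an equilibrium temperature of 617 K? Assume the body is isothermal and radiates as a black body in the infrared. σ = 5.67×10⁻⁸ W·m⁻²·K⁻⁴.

d ≈ 4.12×10⁹ m

For an isothermal black-emitting sphere, (1−a)S·πr² = σ·4πr²·T⁴ ⇒ S = 4σT⁴/(1−a).
S = 4·5.67×10⁻⁸·(617)⁴/0.680 = 48340 W/m².
Flux falls as S = L/(4πd²), so d = √(L/(4πS)) = √(1.03×10²⁵/(4π·48340)).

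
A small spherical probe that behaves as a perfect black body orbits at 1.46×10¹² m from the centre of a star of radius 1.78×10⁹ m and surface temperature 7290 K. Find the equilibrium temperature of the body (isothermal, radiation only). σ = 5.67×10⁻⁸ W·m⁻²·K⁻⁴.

The star's surface emits σT_*⁴; at distance d the flux is S = σT_*⁴(R_*/d)².
S = 5.67×10⁻⁸·(7290)⁴·(1.78×10⁹/1.46×10¹²)² = 238.0 W/m².
For an isothermal sphere T⁴ = (1−a)S/(4σ) = 1.050×10⁹ K⁴.

T ≈ 180 K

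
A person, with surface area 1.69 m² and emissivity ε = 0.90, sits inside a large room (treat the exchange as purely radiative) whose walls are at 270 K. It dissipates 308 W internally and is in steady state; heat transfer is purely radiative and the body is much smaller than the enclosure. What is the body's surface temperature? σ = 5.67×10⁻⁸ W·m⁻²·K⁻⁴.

T ≈ 307 K

For a small grey body in a large enclosure, net radiated power = εσA(T⁴ − T_w⁴).
Steady state: P = εσA(T⁴ − T_w⁴) with A = 1.69 m².
T⁴ = P/(εσA) + T_w⁴ = 308/(0.90·5.67×10⁻⁸·1.690) + (270)⁴
    = 3.571×10⁹ + 5.314×10⁹ = 8.886×10⁹ K⁴.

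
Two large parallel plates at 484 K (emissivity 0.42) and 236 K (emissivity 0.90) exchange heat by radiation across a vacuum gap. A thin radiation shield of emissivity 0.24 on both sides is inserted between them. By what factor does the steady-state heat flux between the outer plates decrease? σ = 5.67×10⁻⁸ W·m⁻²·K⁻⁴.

Without shield: q₀ = σΔ(T⁴)/(1/ε₁+1/ε₂−1) with denominator 2.492.
With shield the two gaps are in series; the resistances add: (1/ε₁+1/ε_s−1)+(1/ε_s+1/ε₂−1) = 5.548+4.278 = 9.825.
Heat-flux ratio q₀/q = 9.825/2.492.

factor ≈ 3.94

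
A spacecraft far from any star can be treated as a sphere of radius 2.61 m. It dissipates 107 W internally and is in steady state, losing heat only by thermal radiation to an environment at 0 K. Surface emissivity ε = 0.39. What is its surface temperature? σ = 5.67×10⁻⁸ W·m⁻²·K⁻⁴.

Steady state: internal power = radiated power, P = εσA T⁴.
Radiating area A = 4πr² = 85.60 m².
T⁴ = P/(εσA) = 107/(0.39·5.67×10⁻⁸·85.60) = 5.653×10⁷ K⁴.
T = (5.653×10⁷)^(1/4).

T ≈ 86.7 K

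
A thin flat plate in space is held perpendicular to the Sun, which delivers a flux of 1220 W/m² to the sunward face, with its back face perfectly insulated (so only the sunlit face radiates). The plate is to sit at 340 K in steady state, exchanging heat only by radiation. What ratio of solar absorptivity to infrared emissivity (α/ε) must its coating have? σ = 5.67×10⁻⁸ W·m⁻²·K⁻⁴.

α/ε ≈ 0.621

Balance: αS·A = εσ·1A·T⁴ ⇒ α/ε = σT⁴/S.
α/ε = 5.67×10⁻⁸·(340)⁴/1220 = 5.67×10⁻⁸·1.336×10¹⁰/1220.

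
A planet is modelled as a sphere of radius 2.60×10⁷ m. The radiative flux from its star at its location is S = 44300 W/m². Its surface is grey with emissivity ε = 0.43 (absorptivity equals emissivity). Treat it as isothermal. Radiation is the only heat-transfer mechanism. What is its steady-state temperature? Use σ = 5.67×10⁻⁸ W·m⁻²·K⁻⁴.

T ≈ 665 K

At equilibrium, absorbed power = emitted power.
Absorbing cross-section = πr² = 2.124×10¹⁵ m²; emitting surface = 4πr² = 8.495×10¹⁵ m² (ratio 4).
εS·A_cross = εσ·A_surf·T⁴  ⇒  T⁴ = S/(4σ)   (ε cancels).
T⁴ = 44300/(4·5.67×10⁻⁸) = 1.953×10¹¹ K⁴.
T = (1.953×10¹¹)^(1/4).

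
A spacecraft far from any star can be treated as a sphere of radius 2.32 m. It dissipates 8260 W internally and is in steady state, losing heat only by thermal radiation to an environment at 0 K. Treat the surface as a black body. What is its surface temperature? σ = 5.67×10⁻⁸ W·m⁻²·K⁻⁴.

Steady state: internal power = radiated power, P = εσA T⁴.
Radiating area A = 4πr² = 67.64 m².
T⁴ = P/(εσA) = 8260/(1.0·5.67×10⁻⁸·67.64) = 2.154×10⁹ K⁴.
T = (2.154×10⁹)^(1/4).

T ≈ 215 K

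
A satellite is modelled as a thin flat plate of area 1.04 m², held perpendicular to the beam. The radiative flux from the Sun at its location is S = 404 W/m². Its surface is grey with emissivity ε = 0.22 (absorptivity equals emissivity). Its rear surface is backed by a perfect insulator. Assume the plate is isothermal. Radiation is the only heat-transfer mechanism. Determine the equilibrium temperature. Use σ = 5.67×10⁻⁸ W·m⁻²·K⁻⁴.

At equilibrium, absorbed power = emitted power.
Absorbing cross-section = A = 1.040 m²; emitting surface = A = 1.040 m² (ratio 1).
εS·A_cross = εσ·A_surf·T⁴  ⇒  T⁴ = S/(1σ)   (ε cancels).
T⁴ = 404/(1·5.67×10⁻⁸) = 7.125×10⁹ K⁴.
T = (7.125×10⁹)^(1/4).

T ≈ 291 K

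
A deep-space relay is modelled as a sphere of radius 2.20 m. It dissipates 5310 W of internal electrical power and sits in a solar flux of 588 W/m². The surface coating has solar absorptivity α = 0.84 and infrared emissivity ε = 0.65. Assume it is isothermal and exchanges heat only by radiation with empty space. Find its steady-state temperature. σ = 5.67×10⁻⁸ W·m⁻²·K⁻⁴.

At steady state, absorbed solar power + internal power = radiated power.
Absorbed: α·S·A_cross = 0.84·588·15.21 = 7510 W (cross-section πr²).
Total input = 7510 + 5310 = 12820 W.
Radiated: εσ·A_surf·T⁴ with A_surf = 4πr² = 60.82 m².
T⁴ = 12820/(0.65·5.67×10⁻⁸·60.82) = 5.719×10⁹ K⁴.

T ≈ 275 K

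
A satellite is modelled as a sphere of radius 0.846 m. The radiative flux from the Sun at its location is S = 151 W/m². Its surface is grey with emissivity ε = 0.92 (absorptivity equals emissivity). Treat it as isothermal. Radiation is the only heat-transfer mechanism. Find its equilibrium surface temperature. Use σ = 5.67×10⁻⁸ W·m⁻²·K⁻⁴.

At equilibrium, absorbed power = emitted power.
Absorbing cross-section = πr² = 2.248 m²; emitting surface = 4πr² = 8.994 m² (ratio 4).
εS·A_cross = εσ·A_surf·T⁴  ⇒  T⁴ = S/(4σ)   (ε cancels).
T⁴ = 151/(4·5.67×10⁻⁸) = 6.658×10⁸ K⁴.
T = (6.658×10⁸)^(1/4).

T ≈ 161 K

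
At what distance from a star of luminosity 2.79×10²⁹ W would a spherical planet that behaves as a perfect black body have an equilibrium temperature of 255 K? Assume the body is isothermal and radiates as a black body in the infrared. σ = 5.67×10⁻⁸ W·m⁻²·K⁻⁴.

For an isothermal black-emitting sphere, (1−a)S·πr² = σ·4πr²·T⁴ ⇒ S = 4σT⁴/(1−a).
S = 4·5.67×10⁻⁸·(255)⁴/1.00 = 959.0 W/m².
Flux falls as S = L/(4πd²), so d = √(L/(4πS)) = √(2.79×10²⁹/(4π·959.0)).

d ≈ 4.81×10¹² m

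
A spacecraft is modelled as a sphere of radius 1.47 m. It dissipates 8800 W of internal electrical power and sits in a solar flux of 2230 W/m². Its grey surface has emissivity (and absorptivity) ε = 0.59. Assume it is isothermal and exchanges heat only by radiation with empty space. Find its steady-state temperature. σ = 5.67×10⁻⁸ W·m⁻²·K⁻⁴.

At steady state, absorbed solar power + internal power = radiated power.
Absorbed: α·S·A_cross = 0.59·2230·6.789 = 8932 W (cross-section πr²).
Total input = 8932 + 8800 = 17730 W.
Radiated: εσ·A_surf·T⁴ with A_surf = 4πr² = 27.15 m².
T⁴ = 17730/(0.59·5.67×10⁻⁸·27.15) = 1.952×10¹⁰ K⁴.

T ≈ 374 K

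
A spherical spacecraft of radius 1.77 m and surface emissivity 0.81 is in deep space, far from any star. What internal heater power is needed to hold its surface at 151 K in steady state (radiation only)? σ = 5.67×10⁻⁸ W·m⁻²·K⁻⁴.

P = εσ·4πr²·T⁴.
4πr² = 39.37 m²; T⁴ = 5.199×10⁸ K⁴.
P = 0.81·5.67×10⁻⁸·39.37·5.199×10⁸.

P ≈ 940 W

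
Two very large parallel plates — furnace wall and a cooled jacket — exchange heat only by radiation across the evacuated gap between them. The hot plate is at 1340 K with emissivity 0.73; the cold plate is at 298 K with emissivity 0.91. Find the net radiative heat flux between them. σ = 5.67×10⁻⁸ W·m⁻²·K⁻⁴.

q ≈ 1.24×10⁵ W/m²

For two infinite grey parallel plates, q = σ(T₁⁴ − T₂⁴)/(1/ε₁ + 1/ε₂ − 1).
T₁⁴ − T₂⁴ = 3.224×10¹² − 7.886×10⁹ = 3.216×10¹² K⁴.
1/ε₁ + 1/ε₂ − 1 = 1.370 + 1.099 − 1 = 1.469.
q = 5.67×10⁻⁸ × 3.216×10¹² / 1.469.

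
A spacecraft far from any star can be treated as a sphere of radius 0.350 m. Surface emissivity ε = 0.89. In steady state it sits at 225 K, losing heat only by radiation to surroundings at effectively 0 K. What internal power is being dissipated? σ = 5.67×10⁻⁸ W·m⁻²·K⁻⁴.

P ≈ 199 W

Steady state: P = εσA T⁴.
A = 4πr² = 1.539 m²; T⁴ = (225)⁴ = 2.563×10⁹ K⁴.
P = 0.89 × 5.67×10⁻⁸ × 1.539 × 2.563×10⁹.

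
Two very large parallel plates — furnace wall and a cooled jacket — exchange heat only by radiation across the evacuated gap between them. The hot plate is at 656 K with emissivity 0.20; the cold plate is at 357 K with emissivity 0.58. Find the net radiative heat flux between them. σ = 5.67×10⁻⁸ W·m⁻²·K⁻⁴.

For two infinite grey parallel plates, q = σ(T₁⁴ − T₂⁴)/(1/ε₁ + 1/ε₂ − 1).
T₁⁴ − T₂⁴ = 1.852×10¹¹ − 1.624×10¹⁰ = 1.689×10¹¹ K⁴.
1/ε₁ + 1/ε₂ − 1 = 5.000 + 1.724 − 1 = 5.724.
q = 5.67×10⁻⁸ × 1.689×10¹¹ / 5.724.

q ≈ 1670 W/m²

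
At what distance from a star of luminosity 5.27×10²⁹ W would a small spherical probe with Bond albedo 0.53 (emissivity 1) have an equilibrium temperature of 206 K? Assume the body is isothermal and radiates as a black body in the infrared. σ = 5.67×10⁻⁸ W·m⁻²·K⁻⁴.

For an isothermal black-emitting sphere, (1−a)S·πr² = σ·4πr²·T⁴ ⇒ S = 4σT⁴/(1−a).
S = 4·5.67×10⁻⁸·(206)⁴/0.470 = 869.0 W/m².
Flux falls as S = L/(4πd²), so d = √(L/(4πS)) = √(5.27×10²⁹/(4π·869.0)).

d ≈ 6.95×10¹² m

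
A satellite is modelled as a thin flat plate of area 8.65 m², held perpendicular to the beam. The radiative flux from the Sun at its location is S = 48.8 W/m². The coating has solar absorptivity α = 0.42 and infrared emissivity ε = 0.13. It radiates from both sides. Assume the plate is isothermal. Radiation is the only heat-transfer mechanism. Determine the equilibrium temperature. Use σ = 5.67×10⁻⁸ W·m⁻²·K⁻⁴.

T ≈ 193 K

At equilibrium, absorbed power = emitted power.
Absorbing cross-section = A = 8.650 m²; emitting surface = 2A = 17.30 m² (ratio 2).
αS·A_cross = εσ·A_surf·T⁴  ⇒  T⁴ = αS/(ε·2σ).
T⁴ = 0.420·48.8/(0.13·2·5.67×10⁻⁸) = 1.390×10⁹ K⁴.
T = (1.390×10⁹)^(1/4).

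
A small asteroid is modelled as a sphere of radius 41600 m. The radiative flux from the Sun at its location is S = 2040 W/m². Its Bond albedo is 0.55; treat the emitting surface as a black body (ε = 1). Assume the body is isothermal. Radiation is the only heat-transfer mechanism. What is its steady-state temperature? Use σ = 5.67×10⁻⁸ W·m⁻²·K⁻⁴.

T ≈ 252 K

At equilibrium, absorbed power = emitted power.
Absorbing cross-section = πr² = 5.437×10⁹ m²; emitting surface = 4πr² = 2.175×10¹⁰ m² (ratio 4).
(1−a)S·A_cross = εσ·A_surf·T⁴  ⇒  T⁴ = (1−a)S/(4σ).
T⁴ = 0.450·2040/(4·5.67×10⁻⁸) = 4.048×10⁹ K⁴.
T = (4.048×10⁹)^(1/4).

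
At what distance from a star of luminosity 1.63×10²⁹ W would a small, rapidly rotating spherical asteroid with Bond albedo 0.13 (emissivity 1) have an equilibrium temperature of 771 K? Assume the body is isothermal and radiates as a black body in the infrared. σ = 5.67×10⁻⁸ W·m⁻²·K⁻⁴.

For an isothermal black-emitting sphere, (1−a)S·πr² = σ·4πr²·T⁴ ⇒ S = 4σT⁴/(1−a).
S = 4·5.67×10⁻⁸·(771)⁴/0.870 = 92120 W/m².
Flux falls as S = L/(4πd²), so d = √(L/(4πS)) = √(1.63×10²⁹/(4π·92120)).

d ≈ 3.75×10¹¹ m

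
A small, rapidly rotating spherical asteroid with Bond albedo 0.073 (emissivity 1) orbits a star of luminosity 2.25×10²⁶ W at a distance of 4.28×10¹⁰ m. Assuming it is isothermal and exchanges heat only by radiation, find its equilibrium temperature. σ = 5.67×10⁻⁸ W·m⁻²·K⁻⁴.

First find the stellar flux at distance d: S = L/(4πd²) = 2.25×10²⁶/(4π·(4.28×10¹⁰)²) = 9774 W/m².
For an isothermal sphere, absorbed (1−a)S·πr² = emitted σ·4πr²·T⁴, so T⁴ = (1−a)S/(4σ).
T⁴ = 0.927·9774/(4·5.67×10⁻⁸) = 3.995×10¹⁰ K⁴.

T ≈ 447 K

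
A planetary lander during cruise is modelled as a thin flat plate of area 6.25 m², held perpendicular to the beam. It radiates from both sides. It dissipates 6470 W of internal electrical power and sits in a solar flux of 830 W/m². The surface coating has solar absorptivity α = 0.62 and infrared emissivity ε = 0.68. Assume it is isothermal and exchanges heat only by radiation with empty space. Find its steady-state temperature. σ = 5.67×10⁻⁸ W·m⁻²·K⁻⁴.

T ≈ 377 K

At steady state, absorbed solar power + internal power = radiated power.
Absorbed: α·S·A_cross = 0.62·830·6.250 = 3216 W (cross-section A).
Total input = 3216 + 6470 = 9686 W.
Radiated: εσ·A_surf·T⁴ with A_surf = 2A = 12.50 m².
T⁴ = 9686/(0.68·5.67×10⁻⁸·12.50) = 2.010×10¹⁰ K⁴.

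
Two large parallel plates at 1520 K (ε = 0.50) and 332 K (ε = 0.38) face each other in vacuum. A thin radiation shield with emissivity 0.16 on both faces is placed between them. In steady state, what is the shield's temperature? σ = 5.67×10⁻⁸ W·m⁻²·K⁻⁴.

In steady state the net flux on the hot side equals that on the cold side.
σ(T₁⁴−T_s⁴)/D₁ = σ(T_s⁴−T₂⁴)/D₂, with D₁ = 1/ε₁+1/ε_s−1 = 7.250, D₂ = 1/ε_s+1/ε₂−1 = 7.882.
Solve for T_s⁴: T_s⁴ = (D₂·T₁⁴ + D₁·T₂⁴)/(D₁+D₂) = 2.786×10¹² K⁴.

T_s ≈ 1290 K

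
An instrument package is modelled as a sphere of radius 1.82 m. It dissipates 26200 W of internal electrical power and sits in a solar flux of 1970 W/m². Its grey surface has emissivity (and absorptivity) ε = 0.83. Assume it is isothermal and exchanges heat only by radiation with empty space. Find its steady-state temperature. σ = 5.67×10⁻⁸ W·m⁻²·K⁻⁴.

T ≈ 385 K

At steady state, absorbed solar power + internal power = radiated power.
Absorbed: α·S·A_cross = 0.83·1970·10.41 = 17020 W (cross-section πr²).
Total input = 17020 + 26200 = 43220 W.
Radiated: εσ·A_surf·T⁴ with A_surf = 4πr² = 41.62 m².
T⁴ = 43220/(0.83·5.67×10⁻⁸·41.62) = 2.206×10¹⁰ K⁴.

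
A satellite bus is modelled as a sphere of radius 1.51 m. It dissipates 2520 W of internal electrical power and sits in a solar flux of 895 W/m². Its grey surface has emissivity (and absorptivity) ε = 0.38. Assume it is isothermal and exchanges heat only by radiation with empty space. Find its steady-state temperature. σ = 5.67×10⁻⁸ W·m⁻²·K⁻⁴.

T ≈ 299 K

At steady state, absorbed solar power + internal power = radiated power.
Absorbed: α·S·A_cross = 0.38·895·7.163 = 2436 W (cross-section πr²).
Total input = 2436 + 2520 = 4956 W.
Radiated: εσ·A_surf·T⁴ with A_surf = 4πr² = 28.65 m².
T⁴ = 4956/(0.38·5.67×10⁻⁸·28.65) = 8.028×10⁹ K⁴.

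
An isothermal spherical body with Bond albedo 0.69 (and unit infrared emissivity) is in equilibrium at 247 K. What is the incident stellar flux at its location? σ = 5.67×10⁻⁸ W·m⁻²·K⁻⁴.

S ≈ 2720 W/m²

(1−a)S·πr² = σ·4πr²·T⁴ ⇒ S = 4σT⁴/(1−a).
S = 4·5.67×10⁻⁸·3.722×10⁹/0.310.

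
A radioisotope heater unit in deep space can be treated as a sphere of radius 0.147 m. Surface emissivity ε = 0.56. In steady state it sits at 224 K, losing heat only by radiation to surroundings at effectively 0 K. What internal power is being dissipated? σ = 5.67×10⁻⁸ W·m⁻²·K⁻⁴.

Steady state: P = εσA T⁴.
A = 4πr² = 0.2715 m²; T⁴ = (224)⁴ = 2.518×10⁹ K⁴.
P = 0.56 × 5.67×10⁻⁸ × 0.2715 × 2.518×10⁹.

P ≈ 21.7 W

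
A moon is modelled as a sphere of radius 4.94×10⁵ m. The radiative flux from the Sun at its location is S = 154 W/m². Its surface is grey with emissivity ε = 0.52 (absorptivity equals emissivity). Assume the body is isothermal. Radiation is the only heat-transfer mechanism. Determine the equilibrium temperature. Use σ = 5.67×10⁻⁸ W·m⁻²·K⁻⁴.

T ≈ 161 K

At equilibrium, absorbed power = emitted power.
Absorbing cross-section = πr² = 7.667×10¹¹ m²; emitting surface = 4πr² = 3.067×10¹² m² (ratio 4).
εS·A_cross = εσ·A_surf·T⁴  ⇒  T⁴ = S/(4σ)   (ε cancels).
T⁴ = 154/(4·5.67×10⁻⁸) = 6.790×10⁸ K⁴.
T = (6.790×10⁸)^(1/4).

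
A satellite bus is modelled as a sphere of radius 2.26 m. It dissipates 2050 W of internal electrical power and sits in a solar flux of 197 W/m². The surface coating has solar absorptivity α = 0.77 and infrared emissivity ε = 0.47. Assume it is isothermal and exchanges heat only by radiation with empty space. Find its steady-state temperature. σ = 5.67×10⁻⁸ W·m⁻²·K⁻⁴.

T ≈ 226 K

At steady state, absorbed solar power + internal power = radiated power.
Absorbed: α·S·A_cross = 0.77·197·16.05 = 2434 W (cross-section πr²).
Total input = 2434 + 2050 = 4484 W.
Radiated: εσ·A_surf·T⁴ with A_surf = 4πr² = 64.18 m².
T⁴ = 4484/(0.47·5.67×10⁻⁸·64.18) = 2.622×10⁹ K⁴.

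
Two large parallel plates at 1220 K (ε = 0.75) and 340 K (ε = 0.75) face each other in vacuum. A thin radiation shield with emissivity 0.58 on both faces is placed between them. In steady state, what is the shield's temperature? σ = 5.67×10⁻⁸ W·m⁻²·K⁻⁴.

In steady state the net flux on the hot side equals that on the cold side.
σ(T₁⁴−T_s⁴)/D₁ = σ(T_s⁴−T₂⁴)/D₂, with D₁ = 1/ε₁+1/ε_s−1 = 2.057, D₂ = 1/ε_s+1/ε₂−1 = 2.057.
Solve for T_s⁴: T_s⁴ = (D₂·T₁⁴ + D₁·T₂⁴)/(D₁+D₂) = 1.114×10¹² K⁴.

T_s ≈ 1030 K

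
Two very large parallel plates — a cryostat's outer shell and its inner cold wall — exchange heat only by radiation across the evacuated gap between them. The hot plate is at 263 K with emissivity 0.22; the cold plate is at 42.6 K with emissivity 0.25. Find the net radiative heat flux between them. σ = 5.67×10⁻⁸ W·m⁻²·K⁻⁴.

q ≈ 35.9 W/m²

For two infinite grey parallel plates, q = σ(T₁⁴ − T₂⁴)/(1/ε₁ + 1/ε₂ − 1).
T₁⁴ − T₂⁴ = 4.784×10⁹ − 3.293×10⁶ = 4.781×10⁹ K⁴.
1/ε₁ + 1/ε₂ − 1 = 4.545 + 4.000 − 1 = 7.545.
q = 5.67×10⁻⁸ × 4.781×10⁹ / 7.545.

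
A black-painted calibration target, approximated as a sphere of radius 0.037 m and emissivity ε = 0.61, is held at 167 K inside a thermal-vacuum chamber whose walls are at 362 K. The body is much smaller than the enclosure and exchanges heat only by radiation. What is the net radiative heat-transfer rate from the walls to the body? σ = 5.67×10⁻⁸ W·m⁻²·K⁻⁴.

For a small grey body in a large enclosure: P_net = εσA(T_body⁴ − T_wall⁴).
A = 4πr² = 0.01720 m²; T_body⁴ − T_wall⁴ = 7.778×10⁸ − 1.717×10¹⁰ = -1.639×10¹⁰ K⁴.
|P_net| = 0.61·5.67×10⁻⁸·0.01720·1.639×10¹⁰.

P_net ≈ 9.76 W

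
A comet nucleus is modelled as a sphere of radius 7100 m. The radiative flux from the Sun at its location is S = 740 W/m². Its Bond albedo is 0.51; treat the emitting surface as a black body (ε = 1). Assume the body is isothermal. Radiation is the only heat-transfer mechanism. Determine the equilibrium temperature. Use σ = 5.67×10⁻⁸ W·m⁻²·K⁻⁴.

At equilibrium, absorbed power = emitted power.
Absorbing cross-section = πr² = 1.584×10⁸ m²; emitting surface = 4πr² = 6.335×10⁸ m² (ratio 4).
(1−a)S·A_cross = εσ·A_surf·T⁴  ⇒  T⁴ = (1−a)S/(4σ).
T⁴ = 0.490·740/(4·5.67×10⁻⁸) = 1.599×10⁹ K⁴.
T = (1.599×10⁹)^(1/4).

T ≈ 200 K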